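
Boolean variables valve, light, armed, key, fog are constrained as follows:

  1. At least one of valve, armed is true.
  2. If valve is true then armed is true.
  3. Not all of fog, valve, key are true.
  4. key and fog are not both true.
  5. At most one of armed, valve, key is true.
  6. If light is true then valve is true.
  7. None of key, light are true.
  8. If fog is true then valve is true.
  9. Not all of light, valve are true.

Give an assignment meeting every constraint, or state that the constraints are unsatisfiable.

valve = False; light = False; armed = True; key = False; fog = False

  (1) {valve, armed}: 1 true — at least one ✓
  (2) valve=F ⇒ armed: vacuous ✓
  (3) {fog, valve, key}: 0/3 true — not all ✓
  (4) key=F, fog=F — not both ✓
  (5) {armed, valve, key}: 1 true — at most one ✓
  (6) light=F ⇒ valve: vacuous ✓
  (7) {key, light}: 0 true — none ✓
  (8) fog=F ⇒ valve: vacuous ✓
  (9) {light, valve}: 0/2 true — not all ✓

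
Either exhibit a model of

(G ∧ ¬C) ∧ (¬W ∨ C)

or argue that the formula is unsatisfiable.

W=F, C=F, G=T

  G ∧ ¬C = True
    ¬C = True
  ¬W ∨ C = True
    ¬W = True
Both conjuncts True, so the formula holds.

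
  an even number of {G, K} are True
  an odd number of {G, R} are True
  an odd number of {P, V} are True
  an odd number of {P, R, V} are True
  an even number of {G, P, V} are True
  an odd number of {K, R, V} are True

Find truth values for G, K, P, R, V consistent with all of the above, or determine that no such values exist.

G=T, K=T, P=T, R=F, V=F

{G, K}: 2 true → even ✓
{G, R}: 1 true → odd ✓
{P, V}: 1 true → odd ✓
{P, R, V}: 1 true → odd ✓
{G, P, V}: 2 true → even ✓
{K, R, V}: 1 true → odd ✓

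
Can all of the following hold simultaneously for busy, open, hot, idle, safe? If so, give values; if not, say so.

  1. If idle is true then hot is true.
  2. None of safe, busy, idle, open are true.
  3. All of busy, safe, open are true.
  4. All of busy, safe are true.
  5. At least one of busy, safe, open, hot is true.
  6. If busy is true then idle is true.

Case busy = True:
  Constraint (2) is violated (busy=T) — contradiction.
Case busy = False:
  Constraint (3) is violated (busy=F) — contradiction.
Both cases fail — unsatisfiable.

Unsatisfiable — no assignment works.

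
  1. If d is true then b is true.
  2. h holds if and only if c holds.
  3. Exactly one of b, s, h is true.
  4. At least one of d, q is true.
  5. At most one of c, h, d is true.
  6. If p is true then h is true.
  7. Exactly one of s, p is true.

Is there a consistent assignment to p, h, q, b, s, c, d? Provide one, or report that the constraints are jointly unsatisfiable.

p=F, h=F, q=T, b=F, s=T, c=F, d=F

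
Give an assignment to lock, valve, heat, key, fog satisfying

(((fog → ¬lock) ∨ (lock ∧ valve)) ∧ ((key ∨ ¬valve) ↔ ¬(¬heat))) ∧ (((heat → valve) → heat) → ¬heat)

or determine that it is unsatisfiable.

lock: False; valve: True; heat: False; key: False; fog: True

  ((fog → ¬lock) ∨ (lock ∧ valve)) ∧ ((key ∨ ¬valve) ↔ ¬(¬heat)) = True
    (fog → ¬lock) ∨ (lock ∧ valve) = True
      fog → ¬lock = True
        ¬lock = True
      lock ∧ valve = False
    (key ∨ ¬valve) ↔ ¬(¬heat) = True
      key ∨ ¬valve = False
        ¬valve = False
      ¬(¬heat) = False
        ¬heat = True
  ((heat → valve) → heat) → ¬heat = True
    (heat → valve) → heat = False
      heat → valve = True
    ¬heat = True
Both conjuncts True, so the formula holds.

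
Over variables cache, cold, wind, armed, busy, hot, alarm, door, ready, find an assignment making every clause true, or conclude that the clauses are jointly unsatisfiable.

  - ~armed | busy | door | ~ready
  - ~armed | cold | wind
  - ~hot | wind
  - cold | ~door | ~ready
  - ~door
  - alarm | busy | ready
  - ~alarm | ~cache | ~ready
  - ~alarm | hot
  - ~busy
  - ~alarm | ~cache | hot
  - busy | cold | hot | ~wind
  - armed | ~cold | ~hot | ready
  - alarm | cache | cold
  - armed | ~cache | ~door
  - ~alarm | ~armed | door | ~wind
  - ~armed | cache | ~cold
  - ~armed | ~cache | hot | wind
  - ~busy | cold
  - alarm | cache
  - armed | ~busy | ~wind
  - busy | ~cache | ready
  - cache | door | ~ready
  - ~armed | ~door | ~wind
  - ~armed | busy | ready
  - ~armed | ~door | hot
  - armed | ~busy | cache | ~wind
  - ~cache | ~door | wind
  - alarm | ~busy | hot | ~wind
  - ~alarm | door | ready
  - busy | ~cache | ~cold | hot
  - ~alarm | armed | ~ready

cache = True, cold = False, wind = False, armed = False, busy = False, hot = False, alarm = False, door = False, ready = True

Unit clause (~door) forces door = False.
Unit clause (~busy) forces busy = False.
Set cache = True.
  then (busy | ~cache | ready) forces ready = True.
  then (~armed | busy | door | ~ready) forces armed = False.
  then (~alarm | ~cache | ~ready) forces alarm = False.
Set cold = False.
Set wind = False.
  then (~hot | wind) forces hot = False.
All clauses satisfied.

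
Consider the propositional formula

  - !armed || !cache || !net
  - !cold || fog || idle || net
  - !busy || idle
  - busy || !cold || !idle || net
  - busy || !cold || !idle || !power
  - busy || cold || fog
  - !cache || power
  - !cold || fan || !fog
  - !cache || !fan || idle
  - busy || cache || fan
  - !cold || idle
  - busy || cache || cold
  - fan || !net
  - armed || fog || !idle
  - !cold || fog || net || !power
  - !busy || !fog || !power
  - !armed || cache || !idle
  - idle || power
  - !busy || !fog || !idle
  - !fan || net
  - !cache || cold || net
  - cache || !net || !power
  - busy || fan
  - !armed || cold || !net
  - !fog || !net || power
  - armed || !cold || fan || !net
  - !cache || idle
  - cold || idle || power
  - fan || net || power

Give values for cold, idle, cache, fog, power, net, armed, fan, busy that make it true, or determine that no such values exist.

Set cold = False.
Try idle = False:
  (!busy || idle) forces busy = False.
  (busy || cold || fog) forces fog = True.
  (busy || cache || cold) forces cache = True.
  clause (!cache || idle) is falsified — backtrack.
So idle = True.
Set cache = True.
  then (!cache || power) forces power = True.
  then (!cache || cold || net) forces net = True.
  then (!armed || cold || !net) forces armed = False.
  then (fan || !net) forces fan = True.
  then (armed || fog || !idle) forces fog = True.
  then (!busy || !fog || !power) forces busy = False.
All clauses satisfied.

cold: False, idle: True, cache: True, fog: True, power: True, net: True, armed: False, fan: True, busy: False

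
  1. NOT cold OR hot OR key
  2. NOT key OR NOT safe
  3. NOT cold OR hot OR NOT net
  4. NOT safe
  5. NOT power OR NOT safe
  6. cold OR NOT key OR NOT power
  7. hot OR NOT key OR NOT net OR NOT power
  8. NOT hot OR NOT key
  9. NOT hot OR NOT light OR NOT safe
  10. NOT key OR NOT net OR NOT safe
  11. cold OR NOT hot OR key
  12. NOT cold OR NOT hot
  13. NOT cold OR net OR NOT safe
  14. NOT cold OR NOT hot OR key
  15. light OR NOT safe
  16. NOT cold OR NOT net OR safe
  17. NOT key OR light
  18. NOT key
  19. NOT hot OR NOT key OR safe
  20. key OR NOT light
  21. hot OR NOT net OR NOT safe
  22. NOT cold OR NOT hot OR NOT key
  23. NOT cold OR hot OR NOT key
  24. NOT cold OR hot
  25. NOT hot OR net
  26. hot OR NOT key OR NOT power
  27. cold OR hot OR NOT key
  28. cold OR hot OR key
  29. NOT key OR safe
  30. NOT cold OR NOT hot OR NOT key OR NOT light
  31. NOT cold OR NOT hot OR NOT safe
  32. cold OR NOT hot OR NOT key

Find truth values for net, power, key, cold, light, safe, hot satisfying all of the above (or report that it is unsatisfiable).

Case cold = True:
  (NOT safe) forces safe = False.
  (NOT cold OR NOT hot) forces hot = False.
  Clause (NOT cold OR hot) is falsified — contradiction.
Case cold = False:
  (NOT safe) forces safe = False.
  (NOT key) forces key = False.
  (cold OR NOT hot OR key) forces hot = False.
  Clause (cold OR hot OR key) is falsified — contradiction.
Both cases fail, so the formula is unsatisfiable.

Unsatisfiable — no assignment works.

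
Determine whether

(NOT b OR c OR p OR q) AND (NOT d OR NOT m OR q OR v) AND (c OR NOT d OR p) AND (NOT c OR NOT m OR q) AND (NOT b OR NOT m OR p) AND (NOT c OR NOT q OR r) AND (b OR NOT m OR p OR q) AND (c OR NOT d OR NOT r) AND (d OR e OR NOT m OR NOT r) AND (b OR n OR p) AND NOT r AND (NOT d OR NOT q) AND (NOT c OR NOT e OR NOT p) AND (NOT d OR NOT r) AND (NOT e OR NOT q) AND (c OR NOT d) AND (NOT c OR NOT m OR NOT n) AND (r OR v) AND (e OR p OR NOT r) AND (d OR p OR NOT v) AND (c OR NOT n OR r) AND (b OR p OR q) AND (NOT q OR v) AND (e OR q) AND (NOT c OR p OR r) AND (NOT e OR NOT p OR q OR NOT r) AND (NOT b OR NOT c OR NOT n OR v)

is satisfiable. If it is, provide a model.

Unit clause (NOT r) forces r = False.
In (r OR v) only v is left, so v = True.
Try c = True:
  (NOT c OR NOT q OR r) forces q = False.
  (NOT c OR NOT m OR q) forces m = False.
  (e OR q) forces e = True.
  (NOT c OR NOT e OR NOT p) forces p = False.
  clause (NOT c OR p OR r) is falsified — backtrack.
So c = False.
  then (c OR NOT d) forces d = False.
  then (d OR p OR NOT v) forces p = True.
  then (c OR NOT n OR r) forces n = False.
Set m = False.
Set q = False.
  then (e OR q) forces e = True.
Set b = True.
All clauses satisfied.

c = False, m = False, n = False, d = False, r = False, q = False, v = True, e = True, p = True, b = True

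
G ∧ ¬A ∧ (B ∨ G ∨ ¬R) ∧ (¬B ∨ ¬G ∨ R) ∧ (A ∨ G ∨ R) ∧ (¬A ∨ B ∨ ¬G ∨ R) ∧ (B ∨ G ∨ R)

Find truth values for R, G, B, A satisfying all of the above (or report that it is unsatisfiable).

R: True, G: True, B: True, A: False

Unit clause (G) forces G = True.
Unit clause (¬A) forces A = False.
Set R = True.
Set B = True.
Check each clause:
  (G): G holds.
  (¬A): ¬A holds.
  (B ∨ G ∨ ¬R): B holds.
  (¬B ∨ ¬G ∨ R): R holds.
  (A ∨ G ∨ R): G holds.
  (¬A ∨ B ∨ ¬G ∨ R): ¬A holds.
  (B ∨ G ∨ R): B holds.
All clauses satisfied.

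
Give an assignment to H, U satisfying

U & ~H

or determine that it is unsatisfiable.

H = False, U = True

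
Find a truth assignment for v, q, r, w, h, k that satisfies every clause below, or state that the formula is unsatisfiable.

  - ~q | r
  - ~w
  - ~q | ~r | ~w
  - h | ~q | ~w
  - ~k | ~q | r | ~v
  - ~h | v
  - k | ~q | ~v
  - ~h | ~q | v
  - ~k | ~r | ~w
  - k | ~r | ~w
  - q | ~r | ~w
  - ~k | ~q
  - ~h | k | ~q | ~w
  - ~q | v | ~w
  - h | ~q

Unit clause (~w) forces w = False.
Set v = False.
  then (~h | v) forces h = False.
  then (h | ~q) forces q = False.
Set r = True.
Set k = False.
All clauses satisfied.

v = False, q = False, r = True, w = False, h = False, k = False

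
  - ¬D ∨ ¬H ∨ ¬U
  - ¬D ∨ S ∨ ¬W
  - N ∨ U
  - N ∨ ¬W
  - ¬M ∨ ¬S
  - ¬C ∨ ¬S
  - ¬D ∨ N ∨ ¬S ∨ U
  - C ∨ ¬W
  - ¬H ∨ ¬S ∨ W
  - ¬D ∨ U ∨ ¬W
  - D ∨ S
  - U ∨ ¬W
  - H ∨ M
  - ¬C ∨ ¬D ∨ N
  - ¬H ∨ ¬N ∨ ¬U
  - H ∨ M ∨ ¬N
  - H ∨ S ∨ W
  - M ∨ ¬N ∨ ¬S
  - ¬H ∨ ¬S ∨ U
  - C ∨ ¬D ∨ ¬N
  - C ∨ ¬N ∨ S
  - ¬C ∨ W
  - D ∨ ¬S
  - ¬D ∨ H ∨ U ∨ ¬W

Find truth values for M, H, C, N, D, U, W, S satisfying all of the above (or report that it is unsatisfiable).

Case S = True:
  (¬M ∨ ¬S) forces M = False.
  (¬C ∨ ¬S) forces C = False.
  (C ∨ ¬W) forces W = False.
  (¬H ∨ ¬S ∨ W) forces H = False.
  Clause (H ∨ M) is falsified — contradiction.
Case S = False:
  (D ∨ S) forces D = True.
  (¬D ∨ S ∨ ¬W) forces W = False.
  (H ∨ S ∨ W) forces H = True.
  (¬D ∨ ¬H ∨ ¬U) forces U = False.
  (N ∨ U) forces N = True.
  (C ∨ ¬D ∨ ¬N) forces C = True.
  Clause (¬C ∨ W) is falsified — contradiction.
Both cases fail, so the formula is unsatisfiable.

Unsatisfiable — no assignment works.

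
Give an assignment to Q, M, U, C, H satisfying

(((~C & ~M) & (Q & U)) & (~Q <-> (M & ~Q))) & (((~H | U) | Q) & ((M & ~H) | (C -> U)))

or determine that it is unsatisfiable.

Q: True, M: False, U: True, C: False, H: False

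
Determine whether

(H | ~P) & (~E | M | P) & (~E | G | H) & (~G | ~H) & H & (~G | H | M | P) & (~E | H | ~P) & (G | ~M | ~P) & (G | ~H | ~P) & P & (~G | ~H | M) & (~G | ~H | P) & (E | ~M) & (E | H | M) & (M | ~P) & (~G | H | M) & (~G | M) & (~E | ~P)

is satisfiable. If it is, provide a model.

No satisfying assignment exists.

Case P = True:
  (H | ~P) forces H = True.
  (~G | ~H) forces G = False.
  Clause (G | ~H | ~P) is falsified — contradiction.
Case P = False:
  Clause (P) is falsified — contradiction.
Both cases fail, so the formula is unsatisfiable.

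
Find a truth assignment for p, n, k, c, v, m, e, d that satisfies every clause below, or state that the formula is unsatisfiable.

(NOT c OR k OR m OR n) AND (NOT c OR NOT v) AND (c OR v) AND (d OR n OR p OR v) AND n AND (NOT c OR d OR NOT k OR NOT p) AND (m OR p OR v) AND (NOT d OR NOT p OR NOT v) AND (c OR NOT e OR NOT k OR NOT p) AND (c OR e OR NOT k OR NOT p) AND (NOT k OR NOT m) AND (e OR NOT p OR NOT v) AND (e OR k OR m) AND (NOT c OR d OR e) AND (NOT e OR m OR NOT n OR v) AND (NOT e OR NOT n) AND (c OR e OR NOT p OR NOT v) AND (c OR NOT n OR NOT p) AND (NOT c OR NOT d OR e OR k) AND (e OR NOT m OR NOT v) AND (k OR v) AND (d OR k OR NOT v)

Unit clause (n) forces n = True.
In (NOT e OR NOT n) only NOT e is left, so e = False.
Set p = False.
Try k = False:
  (e OR k OR m) forces m = True.
  (e OR NOT m OR NOT v) forces v = False.
  clause (k OR v) is falsified — backtrack.
So k = True.
  then (NOT k OR NOT m) forces m = False.
  then (m OR p OR v) forces v = True.
  then (NOT c OR NOT v) forces c = False.
Set d = False.
All clauses satisfied.

p = False; n = True; k = True; c = False; v = True; m = False; e = False; d = False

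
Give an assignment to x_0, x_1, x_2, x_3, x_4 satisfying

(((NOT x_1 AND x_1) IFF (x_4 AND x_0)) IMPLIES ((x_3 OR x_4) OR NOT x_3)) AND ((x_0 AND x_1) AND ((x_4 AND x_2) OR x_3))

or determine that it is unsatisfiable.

x_0 = True, x_1 = True, x_2 = False, x_3 = True, x_4 = False

  ((NOT x_1 AND x_1) IFF (x_4 AND x_0)) IMPLIES ((x_3 OR x_4) OR NOT x_3) = True
    (NOT x_1 AND x_1) IFF (x_4 AND x_0) = True
      NOT x_1 AND x_1 = False
        NOT x_1 = False
      x_4 AND x_0 = False
    (x_3 OR x_4) OR NOT x_3 = True
      x_3 OR x_4 = True
      NOT x_3 = False
  (x_0 AND x_1) AND ((x_4 AND x_2) OR x_3) = True
    x_0 AND x_1 = True
    (x_4 AND x_2) OR x_3 = True
      x_4 AND x_2 = False
Both conjuncts True, so the formula holds.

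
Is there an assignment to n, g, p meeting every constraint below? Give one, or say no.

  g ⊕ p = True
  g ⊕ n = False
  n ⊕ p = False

No satisfying assignment exists.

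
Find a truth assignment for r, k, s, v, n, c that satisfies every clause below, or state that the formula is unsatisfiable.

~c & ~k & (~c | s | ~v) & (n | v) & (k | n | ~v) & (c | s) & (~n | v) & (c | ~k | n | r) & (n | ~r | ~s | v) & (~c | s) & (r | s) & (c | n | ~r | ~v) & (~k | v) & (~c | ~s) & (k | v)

Unit clause (~c) forces c = False.
Unit clause (~k) forces k = False.
In (c | s) only s is left, so s = True.
In (k | v) only v is left, so v = True.
In (k | n | ~v) only n is left, so n = True.
Set r = True.
All clauses satisfied.

r: True, k: False, s: True, v: True, n: True, c: False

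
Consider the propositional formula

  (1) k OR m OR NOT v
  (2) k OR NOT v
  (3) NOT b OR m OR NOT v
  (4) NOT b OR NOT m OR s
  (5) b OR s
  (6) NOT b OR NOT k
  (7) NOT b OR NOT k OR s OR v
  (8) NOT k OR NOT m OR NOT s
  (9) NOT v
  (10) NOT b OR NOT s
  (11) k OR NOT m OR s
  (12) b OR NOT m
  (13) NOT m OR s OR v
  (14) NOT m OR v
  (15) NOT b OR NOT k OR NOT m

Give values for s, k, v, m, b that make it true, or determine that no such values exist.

Unit clause (NOT v) forces v = False.
In (NOT m OR v) only NOT m is left, so m = False.
Set s = False.
  then (b OR s) forces b = True.
  then (NOT b OR NOT k) forces k = False.
All clauses satisfied.

s: False; k: False; v: False; m: False; b: True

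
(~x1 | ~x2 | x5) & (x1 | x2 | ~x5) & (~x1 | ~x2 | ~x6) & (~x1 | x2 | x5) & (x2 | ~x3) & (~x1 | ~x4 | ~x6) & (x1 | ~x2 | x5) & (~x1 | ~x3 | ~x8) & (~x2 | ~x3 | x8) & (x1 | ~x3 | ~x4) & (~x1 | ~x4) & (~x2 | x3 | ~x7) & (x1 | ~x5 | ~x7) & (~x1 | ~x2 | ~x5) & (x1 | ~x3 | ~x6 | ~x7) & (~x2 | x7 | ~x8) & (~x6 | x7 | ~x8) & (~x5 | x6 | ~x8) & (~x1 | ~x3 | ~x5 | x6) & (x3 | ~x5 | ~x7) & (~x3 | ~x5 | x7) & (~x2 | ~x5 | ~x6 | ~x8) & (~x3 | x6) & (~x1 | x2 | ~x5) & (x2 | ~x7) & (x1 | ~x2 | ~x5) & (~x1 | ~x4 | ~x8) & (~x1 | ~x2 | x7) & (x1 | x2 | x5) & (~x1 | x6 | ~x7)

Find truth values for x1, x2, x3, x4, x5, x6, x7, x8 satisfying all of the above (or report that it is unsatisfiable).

Unsatisfiable — no assignment works.

Case x1 = True:
  (~x1 | ~x4) forces x4 = False.
  If x2 = True:
    (~x1 | ~x2 | x5) forces x5 = True.
    clause (~x1 | ~x2 | ~x5) is falsified.
  If x2 = False:
    (~x1 | x2 | x5) forces x5 = True.
    clause (~x1 | x2 | ~x5) is falsified.
  Every sub-case reaches a contradiction.
Case x1 = False:
  If x2 = True:
    (x1 | ~x2 | x5) forces x5 = True.
    clause (x1 | ~x2 | ~x5) is falsified.
  If x2 = False:
    (x1 | x2 | ~x5) forces x5 = False.
    clause (x1 | x2 | x5) is falsified.
  Every sub-case reaches a contradiction.
Both cases fail, so the formula is unsatisfiable.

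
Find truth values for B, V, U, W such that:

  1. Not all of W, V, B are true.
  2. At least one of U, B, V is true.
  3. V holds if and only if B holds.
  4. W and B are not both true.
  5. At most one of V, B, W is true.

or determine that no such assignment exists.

B: False; V: False; U: True; W: False

  (1) {W, V, B}: 0/3 true — not all ✓
  (2) {U, B, V}: 1 true — at least one ✓
  (3) V=F, B=F — same ✓
  (4) W=F, B=F — not both ✓
  (5) {V, B, W}: 0 true — at most one ✓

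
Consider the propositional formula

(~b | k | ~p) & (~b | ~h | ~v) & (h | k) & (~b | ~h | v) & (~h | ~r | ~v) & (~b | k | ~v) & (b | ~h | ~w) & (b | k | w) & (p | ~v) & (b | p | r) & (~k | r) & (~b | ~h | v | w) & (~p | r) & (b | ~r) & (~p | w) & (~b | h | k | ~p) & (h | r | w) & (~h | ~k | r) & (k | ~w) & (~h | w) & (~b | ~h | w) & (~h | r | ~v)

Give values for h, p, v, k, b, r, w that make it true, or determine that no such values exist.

Try h = True:
  (~h | w) forces w = True.
  (b | ~h | ~w) forces b = True.
  (~b | ~h | ~v) forces v = False.
  clause (~b | ~h | v) is falsified — backtrack.
So h = False.
  then (h | k) forces k = True.
  then (~k | r) forces r = True.
  then (b | ~r) forces b = True.
Set p = False.
  then (p | ~v) forces v = False.
Set w = True.
All clauses satisfied.

h: False, p: False, v: False, k: True, b: True, r: True, w: True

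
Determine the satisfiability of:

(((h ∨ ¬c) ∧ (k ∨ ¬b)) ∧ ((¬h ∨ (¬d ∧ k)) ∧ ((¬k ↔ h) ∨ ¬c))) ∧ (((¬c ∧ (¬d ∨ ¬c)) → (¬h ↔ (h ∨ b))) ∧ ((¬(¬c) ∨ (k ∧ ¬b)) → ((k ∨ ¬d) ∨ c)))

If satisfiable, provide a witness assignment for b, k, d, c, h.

b=T, k=T, d=F, c=F, h=F

  ((h ∨ ¬c) ∧ (k ∨ ¬b)) ∧ ((¬h ∨ (¬d ∧ k)) ∧ ((¬k ↔ h) ∨ ¬c)) = True
    (h ∨ ¬c) ∧ (k ∨ ¬b) = True
      h ∨ ¬c = True
        ¬c = True
      k ∨ ¬b = True
        ¬b = False
    (¬h ∨ (¬d ∧ k)) ∧ ((¬k ↔ h) ∨ ¬c) = True
      ¬h ∨ (¬d ∧ k) = True
        ¬h = True
        ¬d ∧ k = True
          ¬d = True
      (¬k ↔ h) ∨ ¬c = True
        ¬k ↔ h = True
          ¬k = False
        ¬c = True
  ((¬c ∧ (¬d ∨ ¬c)) → (¬h ↔ (h ∨ b))) ∧ ((¬(¬c) ∨ (k ∧ ¬b)) → ((k ∨ ¬d) ∨ c)) = True
    (¬c ∧ (¬d ∨ ¬c)) → (¬h ↔ (h ∨ b)) = True
      ¬c ∧ (¬d ∨ ¬c) = True
        ¬c = True
        ¬d ∨ ¬c = True
          ¬d = True
          ¬c = True
      ¬h ↔ (h ∨ b) = True
        ¬h = True
        h ∨ b = True
    (¬(¬c) ∨ (k ∧ ¬b)) → ((k ∨ ¬d) ∨ c) = True
      ¬(¬c) ∨ (k ∧ ¬b) = False
        ¬(¬c) = False
          ¬c = True
        k ∧ ¬b = False
          ¬b = False
      (k ∨ ¬d) ∨ c = True
        k ∨ ¬d = True
          ¬d = True
Both conjuncts True, so the formula holds.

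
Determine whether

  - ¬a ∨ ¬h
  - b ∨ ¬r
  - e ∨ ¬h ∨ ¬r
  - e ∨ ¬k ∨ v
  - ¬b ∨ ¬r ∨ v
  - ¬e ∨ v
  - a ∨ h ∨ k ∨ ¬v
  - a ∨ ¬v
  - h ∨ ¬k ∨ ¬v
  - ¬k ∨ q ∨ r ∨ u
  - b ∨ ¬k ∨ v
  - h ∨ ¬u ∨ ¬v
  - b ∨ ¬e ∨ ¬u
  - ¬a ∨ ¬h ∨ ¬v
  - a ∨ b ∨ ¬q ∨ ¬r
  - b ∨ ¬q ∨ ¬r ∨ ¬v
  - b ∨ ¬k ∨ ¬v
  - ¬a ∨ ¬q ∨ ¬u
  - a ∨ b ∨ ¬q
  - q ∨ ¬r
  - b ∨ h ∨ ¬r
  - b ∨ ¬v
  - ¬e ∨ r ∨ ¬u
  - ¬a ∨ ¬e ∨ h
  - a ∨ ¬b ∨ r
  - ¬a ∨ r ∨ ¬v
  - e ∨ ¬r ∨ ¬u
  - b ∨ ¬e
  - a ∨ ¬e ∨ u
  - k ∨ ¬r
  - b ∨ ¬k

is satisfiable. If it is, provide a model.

Set q = False.
  then (q ∨ ¬r) forces r = False.
Set b = True.
  then (a ∨ ¬b ∨ r) forces a = True.
  then (¬a ∨ r ∨ ¬v) forces v = False.
  then (¬a ∨ ¬h) forces h = False.
  then (¬e ∨ v) forces e = False.
  then (e ∨ ¬k ∨ v) forces k = False.
Set u = False.
All clauses satisfied.

q = False; b = True; k = False; u = False; a = True; e = False; v = False; r = False; h = False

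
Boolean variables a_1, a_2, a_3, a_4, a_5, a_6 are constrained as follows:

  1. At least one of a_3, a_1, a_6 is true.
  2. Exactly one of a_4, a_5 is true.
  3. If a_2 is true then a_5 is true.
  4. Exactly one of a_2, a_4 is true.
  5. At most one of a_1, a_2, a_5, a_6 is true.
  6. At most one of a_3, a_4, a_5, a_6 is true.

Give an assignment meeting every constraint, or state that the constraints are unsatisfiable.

a_1 = True, a_2 = False, a_3 = False, a_4 = True, a_5 = False, a_6 = False

  (1) {a_3, a_1, a_6}: 1 true — at least one ✓
  (2) {a_4, a_5}: 1 true — exactly one ✓
  (3) a_2=F ⇒ a_5: vacuous ✓
  (4) {a_2, a_4}: 1 true — exactly one ✓
  (5) {a_1, a_2, a_5, a_6}: 1 true — at most one ✓
  (6) {a_3, a_4, a_5, a_6}: 1 true — at most one ✓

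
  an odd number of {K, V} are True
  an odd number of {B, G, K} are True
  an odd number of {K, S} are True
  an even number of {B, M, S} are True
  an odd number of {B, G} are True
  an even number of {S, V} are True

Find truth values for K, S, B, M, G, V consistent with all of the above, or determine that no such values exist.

K: False; S: True; B: False; M: True; G: True; V: True

{K, V}: 1 true → odd ✓
{B, G, K}: 1 true → odd ✓
{K, S}: 1 true → odd ✓
{B, M, S}: 2 true → even ✓
{B, G}: 1 true → odd ✓
{S, V}: 2 true → even ✓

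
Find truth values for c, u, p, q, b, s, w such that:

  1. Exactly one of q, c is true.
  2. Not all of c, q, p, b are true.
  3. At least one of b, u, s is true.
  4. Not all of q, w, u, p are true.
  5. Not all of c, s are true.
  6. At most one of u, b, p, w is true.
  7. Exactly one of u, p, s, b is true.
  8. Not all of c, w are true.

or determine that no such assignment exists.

c: False; u: True; p: False; q: True; b: False; s: False; w: False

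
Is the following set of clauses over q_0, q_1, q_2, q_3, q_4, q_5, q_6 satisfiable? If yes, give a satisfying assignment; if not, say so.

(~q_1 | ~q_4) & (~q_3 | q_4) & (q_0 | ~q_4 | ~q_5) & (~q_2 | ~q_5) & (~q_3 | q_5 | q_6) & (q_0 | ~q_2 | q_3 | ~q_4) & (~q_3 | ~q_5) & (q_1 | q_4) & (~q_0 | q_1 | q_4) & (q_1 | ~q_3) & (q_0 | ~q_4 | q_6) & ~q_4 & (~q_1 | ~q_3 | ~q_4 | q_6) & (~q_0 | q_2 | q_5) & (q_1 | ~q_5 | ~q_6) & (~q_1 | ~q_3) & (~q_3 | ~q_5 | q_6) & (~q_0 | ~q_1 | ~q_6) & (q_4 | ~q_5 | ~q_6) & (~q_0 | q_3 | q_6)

q_0=F; q_1=T; q_2=F; q_3=F; q_4=F; q_5=F; q_6=F

Unit clause (~q_4) forces q_4 = False.
In (~q_3 | q_4) only ~q_3 is left, so q_3 = False.
In (q_1 | q_4) only q_1 is left, so q_1 = True.
Try q_0 = True:
  (~q_0 | ~q_1 | ~q_6) forces q_6 = False.
  clause (~q_0 | q_3 | q_6) is falsified — backtrack.
So q_0 = False.
Set q_2 = False.
Set q_5 = False.
Set q_6 = False.
All clauses satisfied.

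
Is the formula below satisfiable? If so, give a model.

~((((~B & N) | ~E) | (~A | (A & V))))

V = False, A = True, B = False, N = False, E = True

  ~((((~B & N) | ~E) | (~A | (A & V)))) = True
    ((~B & N) | ~E) | (~A | (A & V)) = False
      (~B & N) | ~E = False
        ~B & N = False
          ~B = True
        ~E = False
      ~A | (A & V) = False
        ~A = False
        A & V = False
The formula evaluates to True.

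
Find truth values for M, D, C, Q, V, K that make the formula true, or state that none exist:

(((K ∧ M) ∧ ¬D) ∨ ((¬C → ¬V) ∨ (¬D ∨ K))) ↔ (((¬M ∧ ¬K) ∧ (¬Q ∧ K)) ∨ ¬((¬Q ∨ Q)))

M = True, D = True, C = False, Q = False, V = True, K = False

  (((K ∧ M) ∧ ¬D) ∨ ((¬C → ¬V) ∨ (¬D ∨ K))) ↔ (((¬M ∧ ¬K) ∧ (¬Q ∧ K)) ∨ ¬((¬Q ∨ Q))) = True
    ((K ∧ M) ∧ ¬D) ∨ ((¬C → ¬V) ∨ (¬D ∨ K)) = False
      (K ∧ M) ∧ ¬D = False
        K ∧ M = False
        ¬D = False
      (¬C → ¬V) ∨ (¬D ∨ K) = False
        ¬C → ¬V = False
          ¬C = True
          ¬V = False
        ¬D ∨ K = False
          ¬D = False
    ((¬M ∧ ¬K) ∧ (¬Q ∧ K)) ∨ ¬((¬Q ∨ Q)) = False
      (¬M ∧ ¬K) ∧ (¬Q ∧ K) = False
        ¬M ∧ ¬K = False
          ¬M = False
          ¬K = True
        ¬Q ∧ K = False
          ¬Q = True
      ¬((¬Q ∨ Q)) = False
        ¬Q ∨ Q = True
          ¬Q = True
The formula evaluates to True.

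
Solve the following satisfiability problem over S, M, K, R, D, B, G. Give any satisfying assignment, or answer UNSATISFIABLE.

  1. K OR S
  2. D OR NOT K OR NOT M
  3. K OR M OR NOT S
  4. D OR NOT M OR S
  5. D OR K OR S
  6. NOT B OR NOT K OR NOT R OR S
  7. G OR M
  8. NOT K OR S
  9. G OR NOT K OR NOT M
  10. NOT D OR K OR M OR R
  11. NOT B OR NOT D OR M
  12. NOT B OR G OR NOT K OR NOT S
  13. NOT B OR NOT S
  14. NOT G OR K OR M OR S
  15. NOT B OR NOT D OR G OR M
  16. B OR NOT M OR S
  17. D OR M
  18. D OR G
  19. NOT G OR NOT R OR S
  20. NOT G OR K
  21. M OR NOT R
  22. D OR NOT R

Try S = False:
  (K OR S) forces K = True.
  clause (NOT K OR S) is falsified — backtrack.
So S = True.
  then (NOT B OR NOT S) forces B = False.
Set M = False.
  then (K OR M OR NOT S) forces K = True.
  then (G OR M) forces G = True.
  then (D OR M) forces D = True.
  then (M OR NOT R) forces R = False.
All clauses satisfied.

S = True; M = False; K = True; R = False; D = True; B = False; G = True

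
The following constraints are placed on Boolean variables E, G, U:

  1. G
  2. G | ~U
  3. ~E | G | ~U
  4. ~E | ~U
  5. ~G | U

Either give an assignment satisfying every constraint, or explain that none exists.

Unit clause (G) forces G = True.
In (~G | U) only U is left, so U = True.
In (~E | ~U) only ~E is left, so E = False.
Check each clause:
  (G): G holds.
  (G | ~U): G holds.
  (~E | G | ~U): ~E holds.
  (~E | ~U): ~E holds.
  (~G | U): U holds.
All clauses satisfied.

E = False, G = True, U = True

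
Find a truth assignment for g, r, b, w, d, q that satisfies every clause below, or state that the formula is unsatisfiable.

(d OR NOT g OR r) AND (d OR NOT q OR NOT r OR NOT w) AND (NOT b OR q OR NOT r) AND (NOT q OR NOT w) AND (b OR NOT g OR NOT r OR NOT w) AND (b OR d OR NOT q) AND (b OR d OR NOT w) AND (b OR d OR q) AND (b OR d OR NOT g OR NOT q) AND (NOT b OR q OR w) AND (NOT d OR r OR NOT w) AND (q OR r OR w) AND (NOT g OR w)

g = False, r = True, b = False, w = False, d = True, q = True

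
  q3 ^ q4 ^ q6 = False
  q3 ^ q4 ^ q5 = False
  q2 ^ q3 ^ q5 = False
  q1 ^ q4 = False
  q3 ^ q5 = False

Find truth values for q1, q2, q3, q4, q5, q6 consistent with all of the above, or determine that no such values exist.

q1 = False, q2 = False, q3 = True, q4 = False, q5 = True, q6 = True

q3 ^ q4 ^ q6 = T ^ F ^ T = False ✓
q3 ^ q4 ^ q5 = T ^ F ^ T = False ✓
q2 ^ q3 ^ q5 = F ^ T ^ T = False ✓
q1 ^ q4 = F ^ F = False ✓
q3 ^ q5 = T ^ T = False ✓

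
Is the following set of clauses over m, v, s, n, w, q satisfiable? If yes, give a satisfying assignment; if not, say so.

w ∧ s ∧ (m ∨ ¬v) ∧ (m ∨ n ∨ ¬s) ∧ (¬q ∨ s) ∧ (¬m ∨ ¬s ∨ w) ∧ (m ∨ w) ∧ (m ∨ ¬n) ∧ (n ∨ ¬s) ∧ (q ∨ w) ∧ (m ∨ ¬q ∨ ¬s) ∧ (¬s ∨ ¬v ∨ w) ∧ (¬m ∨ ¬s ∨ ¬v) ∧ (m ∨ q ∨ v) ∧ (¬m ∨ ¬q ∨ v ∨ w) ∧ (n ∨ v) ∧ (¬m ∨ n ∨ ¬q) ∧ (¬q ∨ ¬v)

Unit clause (w) forces w = True.
Unit clause (s) forces s = True.
In (n ∨ ¬s) only n is left, so n = True.
In (m ∨ ¬n) only m is left, so m = True.
In (¬m ∨ ¬s ∨ ¬v) only ¬v is left, so v = False.
Set q = True.
All clauses satisfied.

m: True, v: False, s: True, n: True, w: True, q: True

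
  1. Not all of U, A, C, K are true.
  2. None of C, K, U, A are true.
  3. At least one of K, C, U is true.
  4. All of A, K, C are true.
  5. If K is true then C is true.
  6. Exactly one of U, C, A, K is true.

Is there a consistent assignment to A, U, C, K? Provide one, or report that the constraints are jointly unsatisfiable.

The formula is unsatisfiable.

Case A = True:
  Constraint (2) is violated (A=T) — contradiction.
Case A = False:
  Constraint (4) is violated (A=F) — contradiction.
Both cases fail — unsatisfiable.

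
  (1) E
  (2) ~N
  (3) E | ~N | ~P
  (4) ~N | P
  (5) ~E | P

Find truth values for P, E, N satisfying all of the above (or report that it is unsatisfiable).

Unit clause (E) forces E = True.
Unit clause (~N) forces N = False.
In (~E | P) only P is left, so P = True.
Check each clause:
  (E): E holds.
  (~N): ~N holds.
  (E | ~N | ~P): E holds.
  (~N | P): ~N holds.
  (~E | P): P holds.
All clauses satisfied.

P=T, E=T, N=F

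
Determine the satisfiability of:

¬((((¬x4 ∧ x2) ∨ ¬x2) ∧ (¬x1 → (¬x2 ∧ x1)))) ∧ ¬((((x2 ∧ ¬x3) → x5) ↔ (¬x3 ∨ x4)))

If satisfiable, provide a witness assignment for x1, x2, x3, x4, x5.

x1=F, x2=T, x3=F, x4=T, x5=F

  ¬((((¬x4 ∧ x2) ∨ ¬x2) ∧ (¬x1 → (¬x2 ∧ x1)))) = True
    ((¬x4 ∧ x2) ∨ ¬x2) ∧ (¬x1 → (¬x2 ∧ x1)) = False
      (¬x4 ∧ x2) ∨ ¬x2 = False
        ¬x4 ∧ x2 = False
          ¬x4 = False
        ¬x2 = False
      ¬x1 → (¬x2 ∧ x1) = False
        ¬x1 = True
        ¬x2 ∧ x1 = False
          ¬x2 = False
  ¬((((x2 ∧ ¬x3) → x5) ↔ (¬x3 ∨ x4))) = True
    ((x2 ∧ ¬x3) → x5) ↔ (¬x3 ∨ x4) = False
      (x2 ∧ ¬x3) → x5 = False
        x2 ∧ ¬x3 = True
          ¬x3 = True
      ¬x3 ∨ x4 = True
        ¬x3 = True
Both conjuncts True, so the formula holds.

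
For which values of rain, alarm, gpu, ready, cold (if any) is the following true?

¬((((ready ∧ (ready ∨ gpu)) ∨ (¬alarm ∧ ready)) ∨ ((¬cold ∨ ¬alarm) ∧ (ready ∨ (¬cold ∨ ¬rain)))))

rain: True; alarm: False; gpu: True; ready: False; cold: True

  ¬((((ready ∧ (ready ∨ gpu)) ∨ (¬alarm ∧ ready)) ∨ ((¬cold ∨ ¬alarm) ∧ (ready ∨ (¬cold ∨ ¬rain))))) = True
    ((ready ∧ (ready ∨ gpu)) ∨ (¬alarm ∧ ready)) ∨ ((¬cold ∨ ¬alarm) ∧ (ready ∨ (¬cold ∨ ¬rain))) = False
      (ready ∧ (ready ∨ gpu)) ∨ (¬alarm ∧ ready) = False
        ready ∧ (ready ∨ gpu) = False
          ready ∨ gpu = True
        ¬alarm ∧ ready = False
          ¬alarm = True
      (¬cold ∨ ¬alarm) ∧ (ready ∨ (¬cold ∨ ¬rain)) = False
        ¬cold ∨ ¬alarm = True
          ¬cold = False
          ¬alarm = True
        ready ∨ (¬cold ∨ ¬rain) = False
          ¬cold ∨ ¬rain = False
            ¬cold = False
            ¬rain = False
The formula evaluates to True.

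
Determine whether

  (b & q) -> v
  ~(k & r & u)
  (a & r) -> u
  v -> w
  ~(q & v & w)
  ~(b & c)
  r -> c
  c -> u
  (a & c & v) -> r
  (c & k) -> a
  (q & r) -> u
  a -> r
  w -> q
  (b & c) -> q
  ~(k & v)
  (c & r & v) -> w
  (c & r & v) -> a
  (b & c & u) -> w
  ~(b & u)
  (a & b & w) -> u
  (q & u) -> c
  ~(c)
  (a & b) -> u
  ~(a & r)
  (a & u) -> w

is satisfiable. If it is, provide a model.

a = False, q = False, w = False, b = True, r = False, v = False, c = False, k = False, u = False

Unit clause (~c) forces c = False.
In (c | ~r) only ~r is left, so r = False.
In (~a | r) only ~a is left, so a = False.
Set q = False.
  then (q | ~w) forces w = False.
  then (~v | w) forces v = False.
Set b = True.
  then (~b | ~u) forces u = False.
Set k = False.
All clauses satisfied.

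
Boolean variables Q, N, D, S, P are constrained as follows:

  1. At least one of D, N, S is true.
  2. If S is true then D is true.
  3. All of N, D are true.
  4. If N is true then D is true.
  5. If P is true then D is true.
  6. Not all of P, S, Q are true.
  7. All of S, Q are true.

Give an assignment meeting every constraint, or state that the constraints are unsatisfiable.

Q: True, N: True, D: True, S: True, P: False

  (1) {D, N, S}: 3 true — at least one ✓
  (2) S=T ⇒ D: T ✓
  (3) {N, D}: all 2 true ✓
  (4) N=T ⇒ D: T ✓
  (5) P=F ⇒ D: vacuous ✓
  (6) {P, S, Q}: 2/3 true — not all ✓
  (7) {S, Q}: all 2 true ✓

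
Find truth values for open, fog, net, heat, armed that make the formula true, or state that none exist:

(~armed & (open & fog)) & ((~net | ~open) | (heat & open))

open = True, fog = True, net = False, heat = True, armed = False

  ~armed & (open & fog) = True
    ~armed = True
    open & fog = True
  (~net | ~open) | (heat & open) = True
    ~net | ~open = True
      ~net = True
      ~open = False
    heat & open = True
Both conjuncts True, so the formula holds.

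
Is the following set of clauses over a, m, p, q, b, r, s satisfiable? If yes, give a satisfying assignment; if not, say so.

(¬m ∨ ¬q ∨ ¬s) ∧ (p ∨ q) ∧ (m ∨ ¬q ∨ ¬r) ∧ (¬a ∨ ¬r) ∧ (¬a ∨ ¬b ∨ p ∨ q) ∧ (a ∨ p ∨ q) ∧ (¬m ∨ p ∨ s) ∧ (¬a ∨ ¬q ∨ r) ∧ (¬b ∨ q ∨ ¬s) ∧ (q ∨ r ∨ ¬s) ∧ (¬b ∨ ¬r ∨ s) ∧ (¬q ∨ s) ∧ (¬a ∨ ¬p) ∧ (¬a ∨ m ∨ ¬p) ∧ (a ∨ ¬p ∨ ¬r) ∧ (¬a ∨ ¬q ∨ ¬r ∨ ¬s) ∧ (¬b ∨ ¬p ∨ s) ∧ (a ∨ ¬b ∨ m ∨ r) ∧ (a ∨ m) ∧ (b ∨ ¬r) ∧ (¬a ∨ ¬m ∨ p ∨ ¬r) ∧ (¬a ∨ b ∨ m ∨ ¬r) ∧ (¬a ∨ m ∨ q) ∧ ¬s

Unit clause (¬s) forces s = False.
In (¬q ∨ s) only ¬q is left, so q = False.
In (p ∨ q) only p is left, so p = True.
In (¬a ∨ ¬p) only ¬a is left, so a = False.
In (a ∨ ¬p ∨ ¬r) only ¬r is left, so r = False.
In (¬b ∨ ¬p ∨ s) only ¬b is left, so b = False.
In (a ∨ m) only m is left, so m = True.
All clauses satisfied.

a = False; m = True; p = True; q = False; b = False; r = False; s = False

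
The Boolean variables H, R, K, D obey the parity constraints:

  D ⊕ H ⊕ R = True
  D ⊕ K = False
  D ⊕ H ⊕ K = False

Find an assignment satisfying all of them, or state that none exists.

H=F, R=T, K=F, D=F

D ⊕ H ⊕ R = F ⊕ F ⊕ T = True ✓
D ⊕ K = F ⊕ F = False ✓
D ⊕ H ⊕ K = F ⊕ F ⊕ F = False ✓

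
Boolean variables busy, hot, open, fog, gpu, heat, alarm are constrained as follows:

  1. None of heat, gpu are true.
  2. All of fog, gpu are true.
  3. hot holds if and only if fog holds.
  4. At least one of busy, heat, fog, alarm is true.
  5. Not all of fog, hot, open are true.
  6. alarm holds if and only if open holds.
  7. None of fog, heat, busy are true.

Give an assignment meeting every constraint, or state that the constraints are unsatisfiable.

Unsatisfiable

Case fog = True:
  Constraint (7) is violated (fog=T) — contradiction.
Case fog = False:
  Constraint (2) is violated (fog=F) — contradiction.
Both cases fail — unsatisfiable.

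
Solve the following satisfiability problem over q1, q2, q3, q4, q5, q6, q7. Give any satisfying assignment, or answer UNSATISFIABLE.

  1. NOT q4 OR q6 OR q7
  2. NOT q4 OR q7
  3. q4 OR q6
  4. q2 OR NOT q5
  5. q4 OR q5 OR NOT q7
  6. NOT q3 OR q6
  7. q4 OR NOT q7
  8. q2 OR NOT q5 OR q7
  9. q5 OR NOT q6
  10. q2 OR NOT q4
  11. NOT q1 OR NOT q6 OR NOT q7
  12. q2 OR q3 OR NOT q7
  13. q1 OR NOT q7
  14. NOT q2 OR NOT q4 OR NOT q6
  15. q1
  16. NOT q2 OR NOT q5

Unit clause (q1) forces q1 = True.
Try q2 = False:
  (q2 OR NOT q5) forces q5 = False.
  (q5 OR NOT q6) forces q6 = False.
  (q4 OR q6) forces q4 = True.
  clause (q2 OR NOT q4) is falsified — backtrack.
So q2 = True.
  then (NOT q2 OR NOT q5) forces q5 = False.
  then (q5 OR NOT q6) forces q6 = False.
  then (q4 OR q6) forces q4 = True.
  then (NOT q3 OR q6) forces q3 = False.
  then (NOT q4 OR q6 OR q7) forces q7 = True.
All clauses satisfied.

q1 = True; q2 = True; q3 = False; q4 = True; q5 = False; q6 = False; q7 = True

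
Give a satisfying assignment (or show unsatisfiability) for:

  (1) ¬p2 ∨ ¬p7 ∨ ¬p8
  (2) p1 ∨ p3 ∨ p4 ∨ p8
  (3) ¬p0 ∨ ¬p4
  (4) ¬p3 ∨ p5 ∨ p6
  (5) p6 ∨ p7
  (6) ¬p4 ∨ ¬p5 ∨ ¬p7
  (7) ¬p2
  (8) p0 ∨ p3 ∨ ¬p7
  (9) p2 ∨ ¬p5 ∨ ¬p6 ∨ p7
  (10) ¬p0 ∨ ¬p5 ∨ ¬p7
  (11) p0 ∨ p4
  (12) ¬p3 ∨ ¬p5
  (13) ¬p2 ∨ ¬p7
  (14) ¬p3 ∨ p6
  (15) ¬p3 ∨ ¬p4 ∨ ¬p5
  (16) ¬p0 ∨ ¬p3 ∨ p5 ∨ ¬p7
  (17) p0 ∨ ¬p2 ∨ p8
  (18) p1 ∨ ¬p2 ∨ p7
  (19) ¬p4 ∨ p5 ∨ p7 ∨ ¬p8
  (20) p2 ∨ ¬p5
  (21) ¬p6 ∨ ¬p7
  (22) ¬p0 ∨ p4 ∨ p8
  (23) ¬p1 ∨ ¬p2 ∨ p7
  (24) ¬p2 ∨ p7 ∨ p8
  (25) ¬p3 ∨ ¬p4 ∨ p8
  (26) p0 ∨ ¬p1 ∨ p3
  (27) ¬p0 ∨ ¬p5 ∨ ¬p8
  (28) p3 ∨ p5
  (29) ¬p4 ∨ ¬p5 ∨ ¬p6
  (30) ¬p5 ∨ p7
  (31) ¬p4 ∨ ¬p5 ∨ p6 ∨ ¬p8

p0 = True, p1 = False, p2 = False, p3 = True, p4 = False, p5 = False, p6 = True, p7 = False, p8 = True

Unit clause (¬p2) forces p2 = False.
In (p2 ∨ ¬p5) only ¬p5 is left, so p5 = False.
In (p3 ∨ p5) only p3 is left, so p3 = True.
In (¬p3 ∨ p5 ∨ p6) only p6 is left, so p6 = True.
In (¬p6 ∨ ¬p7) only ¬p7 is left, so p7 = False.
Set p0 = True.
  then (¬p0 ∨ ¬p4) forces p4 = False.
  then (¬p0 ∨ p4 ∨ p8) forces p8 = True.
Set p1 = False.
All clauses satisfied.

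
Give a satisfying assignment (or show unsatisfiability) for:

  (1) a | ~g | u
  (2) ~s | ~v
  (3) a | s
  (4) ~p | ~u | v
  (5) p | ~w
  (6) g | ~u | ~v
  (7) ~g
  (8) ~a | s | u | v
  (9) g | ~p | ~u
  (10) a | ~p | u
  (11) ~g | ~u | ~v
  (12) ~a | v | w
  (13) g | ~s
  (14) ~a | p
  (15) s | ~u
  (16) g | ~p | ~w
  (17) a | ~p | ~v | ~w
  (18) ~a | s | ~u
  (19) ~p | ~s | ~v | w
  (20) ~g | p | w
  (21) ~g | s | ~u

Unit clause (~g) forces g = False.
In (g | ~s) only ~s is left, so s = False.
In (s | ~u) only ~u is left, so u = False.
In (a | s) only a is left, so a = True.
In (~a | s | u | v) only v is left, so v = True.
In (~a | p) only p is left, so p = True.
In (g | ~p | ~w) only ~w is left, so w = False.
All clauses satisfied.

s: False, u: False, w: False, p: True, g: False, v: True, a: True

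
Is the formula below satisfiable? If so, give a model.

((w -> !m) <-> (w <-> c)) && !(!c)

w=T; m=F; c=T

  (w -> !m) <-> (w <-> c) = True
    w -> !m = True
      !m = True
    w <-> c = True
  !(!c) = True
    !c = False
Both conjuncts True, so the formula holds.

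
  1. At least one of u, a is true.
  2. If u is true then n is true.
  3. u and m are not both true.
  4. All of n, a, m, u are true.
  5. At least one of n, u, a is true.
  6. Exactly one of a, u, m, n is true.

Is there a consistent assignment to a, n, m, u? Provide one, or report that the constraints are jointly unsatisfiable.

Case a = True:
  (4) forces n = True.
  Constraint (6) is violated (a=T, n=T) — contradiction.
Case a = False:
  Constraint (4) is violated (a=F) — contradiction.
Both cases fail — unsatisfiable.

Unsatisfiable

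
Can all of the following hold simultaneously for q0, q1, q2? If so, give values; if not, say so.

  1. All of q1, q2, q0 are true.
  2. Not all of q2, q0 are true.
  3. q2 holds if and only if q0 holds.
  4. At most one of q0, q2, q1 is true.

Unsatisfiable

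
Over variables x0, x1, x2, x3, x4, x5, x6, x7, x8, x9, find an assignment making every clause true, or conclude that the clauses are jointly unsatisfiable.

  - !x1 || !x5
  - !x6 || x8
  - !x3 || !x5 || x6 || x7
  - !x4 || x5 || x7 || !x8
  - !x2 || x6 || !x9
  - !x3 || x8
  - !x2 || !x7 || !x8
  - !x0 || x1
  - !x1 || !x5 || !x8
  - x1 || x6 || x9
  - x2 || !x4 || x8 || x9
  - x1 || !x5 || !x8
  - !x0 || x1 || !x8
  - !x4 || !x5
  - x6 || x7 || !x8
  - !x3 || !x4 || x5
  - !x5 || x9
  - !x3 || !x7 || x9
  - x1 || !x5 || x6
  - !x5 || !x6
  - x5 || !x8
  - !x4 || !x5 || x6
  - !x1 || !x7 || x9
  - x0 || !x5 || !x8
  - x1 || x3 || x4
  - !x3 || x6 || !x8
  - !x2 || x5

x0=F; x1=T; x2=F; x3=F; x4=T; x5=F; x6=F; x7=T; x8=F; x9=T

Set x0 = False.
Set x1 = True.
  then (!x1 || !x5) forces x5 = False.
  then (x5 || !x8) forces x8 = False.
  then (!x2 || x5) forces x2 = False.
  then (!x6 || x8) forces x6 = False.
  then (!x3 || x8) forces x3 = False.
Set x4 = True.
  then (x2 || !x4 || x8 || x9) forces x9 = True.
Set x7 = True.
All clauses satisfied.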